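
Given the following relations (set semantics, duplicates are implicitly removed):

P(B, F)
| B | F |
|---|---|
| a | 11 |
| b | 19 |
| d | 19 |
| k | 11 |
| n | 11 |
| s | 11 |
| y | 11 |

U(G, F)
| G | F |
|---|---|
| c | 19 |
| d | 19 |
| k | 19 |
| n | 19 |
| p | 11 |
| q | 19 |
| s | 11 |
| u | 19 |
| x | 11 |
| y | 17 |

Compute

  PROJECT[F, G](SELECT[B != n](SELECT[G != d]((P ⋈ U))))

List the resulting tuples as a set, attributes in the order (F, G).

{(11, p), (11, s), (11, x), (19, c), (19, k), (19, n), (19, q), (19, u)}

Natural join on F: {(a, 11, p), (a, 11, s), (a, 11, x), (b, 19, c), (b, 19, d), (b, 19, k), (b, 19, n), (b, 19, q), (b, 19, u), (d, 19, c), (d, 19, d), (d, 19, k), (d, 19, n), (d, 19, q), (d, 19, u), (k, 11, p), (k, 11, s), (k, 11, x), (n, 11, p), (n, 11, s), (n, 11, x), (s, 11, p), (s, 11, s), (s, 11, x), (y, 11, p), (y, 11, s), (y, 11, x)}
Selection G != d: {(a, 11, p), (a, 11, s), (a, 11, x), (b, 19, c), (b, 19, k), (b, 19, n), (b, 19, q), (b, 19, u), (d, 19, c), (d, 19, k), (d, 19, n), (d, 19, q), (d, 19, u), (k, 11, p), (k, 11, s), (k, 11, x), (n, 11, p), (n, 11, s), (n, 11, x), (s, 11, p), (s, 11, s), (s, 11, x), (y, 11, p), (y, 11, s), (y, 11, x)}
Selection B != n: {(a, 11, p), (a, 11, s), (a, 11, x), (b, 19, c), (b, 19, k), (b, 19, n), (b, 19, q), (b, 19, u), (d, 19, c), (d, 19, k), (d, 19, n), (d, 19, q), (d, 19, u), (k, 11, p), (k, 11, s), (k, 11, x), (s, 11, p), (s, 11, s), (s, 11, x), (y, 11, p), (y, 11, s), (y, 11, x)}
Keep only column(s) F, G (14 duplicate(s) eliminated): {(11, p), (11, s), (11, x), (19, c), (19, k), (19, n), (19, q), (19, u)}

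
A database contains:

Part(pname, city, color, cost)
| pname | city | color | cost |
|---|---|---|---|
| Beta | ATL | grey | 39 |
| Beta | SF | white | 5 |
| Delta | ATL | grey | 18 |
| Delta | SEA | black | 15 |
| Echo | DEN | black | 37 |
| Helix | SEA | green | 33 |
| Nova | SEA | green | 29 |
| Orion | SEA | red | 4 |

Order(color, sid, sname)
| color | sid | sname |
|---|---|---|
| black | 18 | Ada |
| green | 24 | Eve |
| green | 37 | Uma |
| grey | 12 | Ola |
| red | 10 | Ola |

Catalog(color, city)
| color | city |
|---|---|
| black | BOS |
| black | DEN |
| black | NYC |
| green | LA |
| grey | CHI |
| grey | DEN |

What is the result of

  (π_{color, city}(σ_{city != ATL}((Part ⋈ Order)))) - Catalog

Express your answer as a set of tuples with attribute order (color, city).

{(black, SEA), (green, SEA), (red, SEA)}

Natural join on color: {(Beta, ATL, grey, 39, 12, Ola), (Delta, ATL, grey, 18, 12, Ola), (Delta, SEA, black, 15, 18, Ada), (Echo, DEN, black, 37, 18, Ada), (Helix, SEA, green, 33, 24, Eve), (Helix, SEA, green, 33, 37, Uma), (Nova, SEA, green, 29, 24, Eve), (Nova, SEA, green, 29, 37, Uma), (Orion, SEA, red, 4, 10, Ola)}
Selection city != ATL: {(Delta, SEA, black, 15, 18, Ada), (Echo, DEN, black, 37, 18, Ada), (Helix, SEA, green, 33, 24, Eve), (Helix, SEA, green, 33, 37, Uma), (Nova, SEA, green, 29, 24, Eve), (Nova, SEA, green, 29, 37, Uma), (Orion, SEA, red, 4, 10, Ola)}
Projecting to color, city (3 duplicate(s) eliminated): {(black, DEN), (black, SEA), (green, SEA), (red, SEA)}
Taking the difference: {(black, SEA), (green, SEA), (red, SEA)}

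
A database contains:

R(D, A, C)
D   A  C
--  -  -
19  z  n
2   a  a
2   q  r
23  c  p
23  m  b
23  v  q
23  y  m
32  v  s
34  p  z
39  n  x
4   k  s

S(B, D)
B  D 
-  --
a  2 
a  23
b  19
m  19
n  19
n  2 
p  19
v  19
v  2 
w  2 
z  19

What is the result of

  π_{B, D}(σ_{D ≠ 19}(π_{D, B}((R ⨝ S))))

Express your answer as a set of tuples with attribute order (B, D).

{(a, 2), (a, 23), (n, 2), (v, 2), (w, 2)}

R ⋈ S (natural join on D): {(19, z, n, b), (19, z, n, m), (19, z, n, n), (19, z, n, p), (19, z, n, v), (19, z, n, z), (2, a, a, a), (2, a, a, n), (2, a, a, v), (2, a, a, w), (2, q, r, a), (2, q, r, n), (2, q, r, v), (2, q, r, w), (23, c, p, a), (23, m, b, a), (23, v, q, a), (23, y, m, a)}
Projecting to D, B (7 duplicate(s) eliminated): {(19, b), (19, m), (19, n), (19, p), (19, v), (19, z), (2, a), (2, n), (2, v), (2, w), (23, a)}
σ[D ≠ 19]: keep tuples satisfying D ≠ 19 → {(2, a), (2, n), (2, v), (2, w), (23, a)}
Projecting to B, D: {(a, 2), (a, 23), (n, 2), (v, 2), (w, 2)}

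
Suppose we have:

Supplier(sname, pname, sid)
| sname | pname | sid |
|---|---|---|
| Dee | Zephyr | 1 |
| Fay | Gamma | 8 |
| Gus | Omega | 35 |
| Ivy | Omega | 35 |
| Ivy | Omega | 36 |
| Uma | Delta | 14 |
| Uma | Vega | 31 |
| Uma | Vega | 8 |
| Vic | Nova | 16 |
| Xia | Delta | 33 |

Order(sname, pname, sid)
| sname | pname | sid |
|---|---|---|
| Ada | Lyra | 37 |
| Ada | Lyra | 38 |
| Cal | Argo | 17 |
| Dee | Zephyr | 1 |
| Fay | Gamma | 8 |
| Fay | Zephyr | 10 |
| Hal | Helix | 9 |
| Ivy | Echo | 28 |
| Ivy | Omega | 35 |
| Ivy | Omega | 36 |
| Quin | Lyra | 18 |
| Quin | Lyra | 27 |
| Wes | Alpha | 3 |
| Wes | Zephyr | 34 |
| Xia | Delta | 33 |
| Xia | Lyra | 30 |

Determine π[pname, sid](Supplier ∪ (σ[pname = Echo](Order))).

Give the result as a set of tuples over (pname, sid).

σ[pname = Echo]: keep tuples satisfying pname = Echo → {(Ivy, Echo, 28)}
Union: {(Dee, Zephyr, 1), (Fay, Gamma, 8), (Gus, Omega, 35), (Ivy, Omega, 35), (Ivy, Omega, 36), (Uma, Delta, 14), (Uma, Vega, 31), (Uma, Vega, 8), (Vic, Nova, 16), (Xia, Delta, 33)} with {(Ivy, Echo, 28)} → {(Dee, Zephyr, 1), (Fay, Gamma, 8), (Gus, Omega, 35), (Ivy, Echo, 28), (Ivy, Omega, 35), (Ivy, Omega, 36), (Uma, Delta, 14), (Uma, Vega, 31), (Uma, Vega, 8), (Vic, Nova, 16), (Xia, Delta, 33)}
π_{pname, sid} gives {(Delta, 14), (Delta, 33), (Echo, 28), (Gamma, 8), (Nova, 16), (Omega, 35), (Omega, 36), (Vega, 31), (Vega, 8), (Zephyr, 1)} (1 duplicate(s) eliminated).

{(Delta, 14), (Delta, 33), (Echo, 28), (Gamma, 8), (Nova, 16), (Omega, 35), (Omega, 36), (Vega, 31), (Vega, 8), (Zephyr, 1)}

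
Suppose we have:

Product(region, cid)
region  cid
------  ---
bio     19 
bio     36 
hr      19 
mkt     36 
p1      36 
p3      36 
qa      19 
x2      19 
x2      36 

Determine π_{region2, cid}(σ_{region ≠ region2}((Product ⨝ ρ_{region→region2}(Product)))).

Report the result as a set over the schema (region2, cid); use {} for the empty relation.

{(bio, 19), (bio, 36), (hr, 19), (mkt, 36), (p1, 36), (p3, 36), (qa, 19), (x2, 19), (x2, 36)}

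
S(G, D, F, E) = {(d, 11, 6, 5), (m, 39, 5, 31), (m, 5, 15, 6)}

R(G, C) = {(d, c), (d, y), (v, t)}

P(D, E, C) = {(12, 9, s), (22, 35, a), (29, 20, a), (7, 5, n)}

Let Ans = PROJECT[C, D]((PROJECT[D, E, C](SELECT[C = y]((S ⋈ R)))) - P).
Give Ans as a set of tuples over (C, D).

Natural join on G: {(d, 11, 6, 5, c), (d, 11, 6, 5, y)}
σ[C = y]: keep tuples satisfying C = y → {(d, 11, 6, 5, y)}
π[D, E, C]: project onto (D, E, C) → {(11, 5, y)}
Set difference of the two operands is {(11, 5, y)}.
π[C, D]: project onto (C, D) → {(y, 11)}

{(y, 11)}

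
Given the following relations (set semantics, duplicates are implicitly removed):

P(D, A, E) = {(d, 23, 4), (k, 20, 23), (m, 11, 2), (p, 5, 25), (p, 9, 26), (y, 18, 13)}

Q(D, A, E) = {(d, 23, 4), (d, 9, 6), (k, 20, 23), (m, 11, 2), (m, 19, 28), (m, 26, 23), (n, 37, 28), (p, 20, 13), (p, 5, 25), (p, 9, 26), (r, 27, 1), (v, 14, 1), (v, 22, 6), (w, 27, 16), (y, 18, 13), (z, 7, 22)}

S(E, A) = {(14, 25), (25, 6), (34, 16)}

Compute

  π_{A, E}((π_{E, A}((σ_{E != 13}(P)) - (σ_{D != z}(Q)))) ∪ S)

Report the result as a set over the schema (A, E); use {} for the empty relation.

{(16, 34), (25, 14), (6, 25)}

Selection E != 13: {(d, 23, 4), (k, 20, 23), (m, 11, 2), (p, 5, 25), (p, 9, 26)}
Selection D != z: {(d, 23, 4), (d, 9, 6), (k, 20, 23), (m, 11, 2), (m, 19, 28), (m, 26, 23), (n, 37, 28), (p, 20, 13), (p, 5, 25), (p, 9, 26), (r, 27, 1), (v, 14, 1), (v, 22, 6), (w, 27, 16), (y, 18, 13)}
Difference: {(d, 23, 4), (k, 20, 23), (m, 11, 2), (p, 5, 25), (p, 9, 26)} with {(d, 23, 4), (d, 9, 6), (k, 20, 23), (m, 11, 2), (m, 19, 28), (m, 26, 23), (n, 37, 28), (p, 20, 13), (p, 5, 25), (p, 9, 26), (r, 27, 1), (v, 14, 1), (v, 22, 6), (w, 27, 16), (y, 18, 13)} → {}
π_{E, A} gives {}.
Union: {} with {(14, 25), (25, 6), (34, 16)} → {(14, 25), (25, 6), (34, 16)}
π_{A, E} gives {(16, 34), (25, 14), (6, 25)}.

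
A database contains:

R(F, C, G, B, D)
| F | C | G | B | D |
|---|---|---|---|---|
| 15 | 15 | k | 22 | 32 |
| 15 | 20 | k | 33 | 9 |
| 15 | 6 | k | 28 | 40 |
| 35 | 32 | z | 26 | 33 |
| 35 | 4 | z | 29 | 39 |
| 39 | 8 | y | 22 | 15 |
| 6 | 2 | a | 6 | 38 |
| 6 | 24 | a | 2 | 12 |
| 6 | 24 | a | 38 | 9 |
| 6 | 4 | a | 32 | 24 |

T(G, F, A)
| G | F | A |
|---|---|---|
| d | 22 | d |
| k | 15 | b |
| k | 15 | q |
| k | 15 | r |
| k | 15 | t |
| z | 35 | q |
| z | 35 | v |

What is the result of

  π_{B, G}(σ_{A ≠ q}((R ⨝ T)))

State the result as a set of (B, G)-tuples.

{(22, k), (26, z), (28, k), (29, z), (33, k)}

R ⋈ T (natural join on F, G): {(15, 15, k, 22, 32, b), (15, 15, k, 22, 32, q), (15, 15, k, 22, 32, r), (15, 15, k, 22, 32, t), (15, 20, k, 33, 9, b), (15, 20, k, 33, 9, q), (15, 20, k, 33, 9, r), (15, 20, k, 33, 9, t), (15, 6, k, 28, 40, b), (15, 6, k, 28, 40, q), (15, 6, k, 28, 40, r), (15, 6, k, 28, 40, t), (35, 32, z, 26, 33, q), (35, 32, z, 26, 33, v), (35, 4, z, 29, 39, q), (35, 4, z, 29, 39, v)}
σ[A ≠ q]: keep tuples satisfying A ≠ q → {(15, 15, k, 22, 32, b), (15, 15, k, 22, 32, r), (15, 15, k, 22, 32, t), (15, 20, k, 33, 9, b), (15, 20, k, 33, 9, r), (15, 20, k, 33, 9, t), (15, 6, k, 28, 40, b), (15, 6, k, 28, 40, r), (15, 6, k, 28, 40, t), (35, 32, z, 26, 33, v), (35, 4, z, 29, 39, v)}
π[B, G]: project onto (B, G) (6 duplicate(s) eliminated) → {(22, k), (26, z), (28, k), (29, z), (33, k)}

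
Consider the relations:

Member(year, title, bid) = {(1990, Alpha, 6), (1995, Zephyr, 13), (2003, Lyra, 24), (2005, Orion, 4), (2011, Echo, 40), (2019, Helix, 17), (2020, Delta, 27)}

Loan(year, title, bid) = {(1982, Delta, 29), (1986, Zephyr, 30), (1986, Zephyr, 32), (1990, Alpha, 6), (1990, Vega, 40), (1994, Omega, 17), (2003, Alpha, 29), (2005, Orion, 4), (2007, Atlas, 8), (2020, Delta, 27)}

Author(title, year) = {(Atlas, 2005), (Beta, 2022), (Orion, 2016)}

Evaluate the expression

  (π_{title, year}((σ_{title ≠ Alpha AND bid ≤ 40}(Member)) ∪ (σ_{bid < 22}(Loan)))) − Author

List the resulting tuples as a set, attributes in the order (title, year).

{(Alpha, 1990), (Atlas, 2007), (Delta, 2020), (Echo, 2011), (Helix, 2019), (Lyra, 2003), (Omega, 1994), (Orion, 2005), (Zephyr, 1995)}

Filtering on title ≠ Alpha AND bid ≤ 40 leaves {(1995, Zephyr, 13), (2003, Lyra, 24), (2005, Orion, 4), (2011, Echo, 40), (2019, Helix, 17), (2020, Delta, 27)}.
Filtering on bid < 22 leaves {(1990, Alpha, 6), (1994, Omega, 17), (2005, Orion, 4), (2007, Atlas, 8)}.
Set union of the two operands is {(1990, Alpha, 6), (1994, Omega, 17), (1995, Zephyr, 13), (2003, Lyra, 24), (2005, Orion, 4), (2007, Atlas, 8), (2011, Echo, 40), (2019, Helix, 17), (2020, Delta, 27)}.
π[title, year]: project onto (title, year) → {(Alpha, 1990), (Atlas, 2007), (Delta, 2020), (Echo, 2011), (Helix, 2019), (Lyra, 2003), (Omega, 1994), (Orion, 2005), (Zephyr, 1995)}
Set difference of the two operands is {(Alpha, 1990), (Atlas, 2007), (Delta, 2020), (Echo, 2011), (Helix, 2019), (Lyra, 2003), (Omega, 1994), (Orion, 2005), (Zephyr, 1995)}.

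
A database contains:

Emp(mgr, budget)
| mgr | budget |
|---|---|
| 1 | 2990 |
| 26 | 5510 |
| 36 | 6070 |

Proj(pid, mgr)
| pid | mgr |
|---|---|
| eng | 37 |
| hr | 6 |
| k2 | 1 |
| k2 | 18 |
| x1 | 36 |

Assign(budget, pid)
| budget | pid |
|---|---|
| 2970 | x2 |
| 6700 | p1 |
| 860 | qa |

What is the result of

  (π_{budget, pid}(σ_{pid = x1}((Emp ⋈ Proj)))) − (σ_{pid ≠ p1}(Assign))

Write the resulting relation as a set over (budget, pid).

Natural join on mgr: {(1, 2990, k2), (36, 6070, x1)}
Selection pid = x1: {(36, 6070, x1)}
π_{budget, pid} gives {(6070, x1)}.
Selection pid ≠ p1: {(2970, x2), (860, qa)}
Set difference of the two operands is {(6070, x1)}.

{(6070, x1)}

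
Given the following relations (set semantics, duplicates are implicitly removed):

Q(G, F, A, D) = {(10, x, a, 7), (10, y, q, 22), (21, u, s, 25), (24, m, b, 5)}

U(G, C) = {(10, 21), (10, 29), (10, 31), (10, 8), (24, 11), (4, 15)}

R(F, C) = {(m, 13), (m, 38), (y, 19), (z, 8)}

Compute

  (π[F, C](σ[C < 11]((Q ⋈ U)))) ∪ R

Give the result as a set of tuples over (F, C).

Natural join on G: {(10, x, a, 7, 21), (10, x, a, 7, 29), (10, x, a, 7, 31), (10, x, a, 7, 8), (10, y, q, 22, 21), (10, y, q, 22, 29), (10, y, q, 22, 31), (10, y, q, 22, 8), (24, m, b, 5, 11)}
Selection C < 11: {(10, x, a, 7, 8), (10, y, q, 22, 8)}
π[F, C]: project onto (F, C) → {(x, 8), (y, 8)}
Taking the union: {(m, 13), (m, 38), (x, 8), (y, 19), (y, 8), (z, 8)}

{(m, 13), (m, 38), (x, 8), (y, 19), (y, 8), (z, 8)}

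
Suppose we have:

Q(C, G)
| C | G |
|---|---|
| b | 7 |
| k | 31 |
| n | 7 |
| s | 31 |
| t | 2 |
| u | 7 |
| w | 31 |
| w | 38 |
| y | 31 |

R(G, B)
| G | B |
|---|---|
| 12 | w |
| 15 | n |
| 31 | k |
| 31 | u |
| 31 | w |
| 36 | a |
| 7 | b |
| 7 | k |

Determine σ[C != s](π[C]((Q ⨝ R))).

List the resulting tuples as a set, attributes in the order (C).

{b, k, n, u, w, y}

Natural join on G: {(b, 7, b), (b, 7, k), (k, 31, k), (k, 31, u), (k, 31, w), (n, 7, b), (n, 7, k), (s, 31, k), (s, 31, u), (s, 31, w), (u, 7, b), (u, 7, k), (w, 31, k), (w, 31, u), (w, 31, w), (y, 31, k), (y, 31, u), (y, 31, w)}
Keep only column(s) C (11 duplicate(s) eliminated): {b, k, n, s, u, w, y}
Apply σ_{C != s}; surviving tuples: {b, k, n, u, w, y}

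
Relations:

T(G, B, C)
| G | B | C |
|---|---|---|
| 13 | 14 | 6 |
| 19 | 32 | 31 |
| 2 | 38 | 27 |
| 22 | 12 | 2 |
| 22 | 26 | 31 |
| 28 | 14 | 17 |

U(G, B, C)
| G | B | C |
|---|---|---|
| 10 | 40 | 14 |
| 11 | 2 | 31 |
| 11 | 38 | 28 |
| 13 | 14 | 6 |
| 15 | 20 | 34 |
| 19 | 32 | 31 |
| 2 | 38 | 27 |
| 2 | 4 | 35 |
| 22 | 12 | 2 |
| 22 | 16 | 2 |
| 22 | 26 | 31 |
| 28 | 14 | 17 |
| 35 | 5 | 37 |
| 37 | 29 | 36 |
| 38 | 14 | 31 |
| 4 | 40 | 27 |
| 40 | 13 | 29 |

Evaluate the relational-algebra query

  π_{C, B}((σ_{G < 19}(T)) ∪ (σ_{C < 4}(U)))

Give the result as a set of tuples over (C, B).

{(2, 12), (2, 16), (27, 38), (6, 14)}

Filtering on G < 19 leaves {(13, 14, 6), (2, 38, 27)}.
Filtering on C < 4 leaves {(22, 12, 2), (22, 16, 2)}.
Set union of the two operands is {(13, 14, 6), (2, 38, 27), (22, 12, 2), (22, 16, 2)}.
π[C, B]: project onto (C, B) → {(2, 12), (2, 16), (27, 38), (6, 14)}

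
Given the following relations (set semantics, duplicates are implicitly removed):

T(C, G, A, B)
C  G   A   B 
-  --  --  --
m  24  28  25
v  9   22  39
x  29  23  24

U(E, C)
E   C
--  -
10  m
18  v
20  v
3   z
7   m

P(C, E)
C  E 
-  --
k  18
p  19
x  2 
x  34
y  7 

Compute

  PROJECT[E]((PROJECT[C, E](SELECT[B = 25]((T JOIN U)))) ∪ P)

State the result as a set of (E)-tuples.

{10, 18, 19, 2, 34, 7}

T ⋈ U (natural join on C): {(m, 24, 28, 25, 10), (m, 24, 28, 25, 7), (v, 9, 22, 39, 18), (v, 9, 22, 39, 20)}
σ[B = 25]: keep tuples satisfying B = 25 → {(m, 24, 28, 25, 10), (m, 24, 28, 25, 7)}
π_{C, E} gives {(m, 10), (m, 7)}.
Taking the union: {(k, 18), (m, 10), (m, 7), (p, 19), (x, 2), (x, 34), (y, 7)}
π_{E} gives {10, 18, 19, 2, 34, 7} (1 duplicate(s) eliminated).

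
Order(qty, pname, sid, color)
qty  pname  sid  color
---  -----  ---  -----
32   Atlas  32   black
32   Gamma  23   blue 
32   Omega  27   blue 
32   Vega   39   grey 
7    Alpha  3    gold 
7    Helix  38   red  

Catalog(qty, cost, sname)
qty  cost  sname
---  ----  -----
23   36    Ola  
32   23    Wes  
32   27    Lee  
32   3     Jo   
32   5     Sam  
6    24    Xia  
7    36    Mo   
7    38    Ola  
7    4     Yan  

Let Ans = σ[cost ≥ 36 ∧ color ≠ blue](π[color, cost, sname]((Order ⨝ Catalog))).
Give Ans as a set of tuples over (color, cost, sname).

{(gold, 36, Mo), (gold, 38, Ola), (red, 36, Mo), (red, 38, Ola)}

Order ⋈ Catalog (natural join on qty): {(32, Atlas, 32, black, 23, Wes), (32, Atlas, 32, black, 27, Lee), (32, Atlas, 32, black, 3, Jo), (32, Atlas, 32, black, 5, Sam), (32, Gamma, 23, blue, 23, Wes), (32, Gamma, 23, blue, 27, Lee), (32, Gamma, 23, blue, 3, Jo), (32, Gamma, 23, blue, 5, Sam), (32, Omega, 27, blue, 23, Wes), (32, Omega, 27, blue, 27, Lee), (32, Omega, 27, blue, 3, Jo), (32, Omega, 27, blue, 5, Sam), (32, Vega, 39, grey, 23, Wes), (32, Vega, 39, grey, 27, Lee), (32, Vega, 39, grey, 3, Jo), (32, Vega, 39, grey, 5, Sam), (7, Alpha, 3, gold, 36, Mo), (7, Alpha, 3, gold, 38, Ola), (7, Alpha, 3, gold, 4, Yan), (7, Helix, 38, red, 36, Mo), (7, Helix, 38, red, 38, Ola), (7, Helix, 38, red, 4, Yan)}
π[color, cost, sname]: project onto (color, cost, sname) (4 duplicate(s) eliminated) → {(black, 23, Wes), (black, 27, Lee), (black, 3, Jo), (black, 5, Sam), (blue, 23, Wes), (blue, 27, Lee), (blue, 3, Jo), (blue, 5, Sam), (gold, 36, Mo), (gold, 38, Ola), (gold, 4, Yan), (grey, 23, Wes), (grey, 27, Lee), (grey, 3, Jo), (grey, 5, Sam), (red, 36, Mo), (red, 38, Ola), (red, 4, Yan)}
Selection cost ≥ 36 ∧ color ≠ blue: {(gold, 36, Mo), (gold, 38, Ola), (red, 36, Mo), (red, 38, Ola)}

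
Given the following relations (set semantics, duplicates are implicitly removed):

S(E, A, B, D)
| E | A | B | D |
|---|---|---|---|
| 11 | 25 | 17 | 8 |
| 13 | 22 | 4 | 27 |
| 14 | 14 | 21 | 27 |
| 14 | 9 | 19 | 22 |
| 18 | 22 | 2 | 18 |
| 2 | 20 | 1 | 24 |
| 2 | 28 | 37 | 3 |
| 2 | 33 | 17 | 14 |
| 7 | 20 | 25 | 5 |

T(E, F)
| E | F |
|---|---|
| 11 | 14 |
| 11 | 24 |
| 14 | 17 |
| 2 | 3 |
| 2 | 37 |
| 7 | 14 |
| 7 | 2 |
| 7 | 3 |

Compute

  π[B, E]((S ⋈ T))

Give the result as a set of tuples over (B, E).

Natural join on E: {(11, 25, 17, 8, 14), (11, 25, 17, 8, 24), (14, 14, 21, 27, 17), (14, 9, 19, 22, 17), (2, 20, 1, 24, 3), (2, 20, 1, 24, 37), (2, 28, 37, 3, 3), (2, 28, 37, 3, 37), (2, 33, 17, 14, 3), (2, 33, 17, 14, 37), (7, 20, 25, 5, 14), (7, 20, 25, 5, 2), (7, 20, 25, 5, 3)}
π[B, E]: project onto (B, E) (6 duplicate(s) eliminated) → {(1, 2), (17, 11), (17, 2), (19, 14), (21, 14), (25, 7), (37, 2)}

{(1, 2), (17, 11), (17, 2), (19, 14), (21, 14), (25, 7), (37, 2)}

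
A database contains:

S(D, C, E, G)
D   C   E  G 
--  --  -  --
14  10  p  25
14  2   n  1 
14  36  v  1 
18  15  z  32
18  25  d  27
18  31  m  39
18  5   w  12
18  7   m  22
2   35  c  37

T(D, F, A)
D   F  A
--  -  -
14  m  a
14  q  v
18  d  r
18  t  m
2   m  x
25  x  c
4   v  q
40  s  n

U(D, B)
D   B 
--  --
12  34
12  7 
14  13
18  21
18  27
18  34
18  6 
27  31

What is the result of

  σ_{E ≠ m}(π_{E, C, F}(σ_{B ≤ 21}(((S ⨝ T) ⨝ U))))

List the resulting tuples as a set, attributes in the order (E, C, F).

Natural join on D: {(14, 10, p, 25, m, a), (14, 10, p, 25, q, v), (14, 2, n, 1, m, a), (14, 2, n, 1, q, v), (14, 36, v, 1, m, a), (14, 36, v, 1, q, v), (18, 15, z, 32, d, r), (18, 15, z, 32, t, m), (18, 25, d, 27, d, r), (18, 25, d, 27, t, m), (18, 31, m, 39, d, r), (18, 31, m, 39, t, m), (18, 5, w, 12, d, r), (18, 5, w, 12, t, m), (18, 7, m, 22, d, r), (18, 7, m, 22, t, m), (2, 35, c, 37, m, x)}
Natural join on D: {(14, 10, p, 25, m, a, 13), (14, 10, p, 25, q, v, 13), (14, 2, n, 1, m, a, 13), (14, 2, n, 1, q, v, 13), (14, 36, v, 1, m, a, 13), (14, 36, v, 1, q, v, 13), (18, 15, z, 32, d, r, 21), (18, 15, z, 32, d, r, 27), (18, 15, z, 32, d, r, 34), (18, 15, z, 32, d, r, 6), (18, 15, z, 32, t, m, 21), (18, 15, z, 32, t, m, 27), (18, 15, z, 32, t, m, 34), (18, 15, z, 32, t, m, 6), (18, 25, d, 27, d, r, 21), (18, 25, d, 27, d, r, 27), (18, 25, d, 27, d, r, 34), (18, 25, d, 27, d, r, 6), (18, 25, d, 27, t, m, 21), (18, 25, d, 27, t, m, 27), (18, 25, d, 27, t, m, 34), (18, 25, d, 27, t, m, 6), (18, 31, m, 39, d, r, 21), (18, 31, m, 39, d, r, 27), (18, 31, m, 39, d, r, 34), (18, 31, m, 39, d, r, 6), (18, 31, m, 39, t, m, 21), (18, 31, m, 39, t, m, 27), (18, 31, m, 39, t, m, 34), (18, 31, m, 39, t, m, 6), (18, 5, w, 12, d, r, 21), (18, 5, w, 12, d, r, 27), (18, 5, w, 12, d, r, 34), (18, 5, w, 12, d, r, 6), (18, 5, w, 12, t, m, 21), (18, 5, w, 12, t, m, 27), (18, 5, w, 12, t, m, 34), (18, 5, w, 12, t, m, 6), (18, 7, m, 22, d, r, 21), (18, 7, m, 22, d, r, 27), (18, 7, m, 22, d, r, 34), (18, 7, m, 22, d, r, 6), (18, 7, m, 22, t, m, 21), (18, 7, m, 22, t, m, 27), (18, 7, m, 22, t, m, 34), (18, 7, m, 22, t, m, 6)}
Filtering on B ≤ 21 leaves {(14, 10, p, 25, m, a, 13), (14, 10, p, 25, q, v, 13), (14, 2, n, 1, m, a, 13), (14, 2, n, 1, q, v, 13), (14, 36, v, 1, m, a, 13), (14, 36, v, 1, q, v, 13), (18, 15, z, 32, d, r, 21), (18, 15, z, 32, d, r, 6), (18, 15, z, 32, t, m, 21), (18, 15, z, 32, t, m, 6), (18, 25, d, 27, d, r, 21), (18, 25, d, 27, d, r, 6), (18, 25, d, 27, t, m, 21), (18, 25, d, 27, t, m, 6), (18, 31, m, 39, d, r, 21), (18, 31, m, 39, d, r, 6), (18, 31, m, 39, t, m, 21), (18, 31, m, 39, t, m, 6), (18, 5, w, 12, d, r, 21), (18, 5, w, 12, d, r, 6), (18, 5, w, 12, t, m, 21), (18, 5, w, 12, t, m, 6), (18, 7, m, 22, d, r, 21), (18, 7, m, 22, d, r, 6), (18, 7, m, 22, t, m, 21), (18, 7, m, 22, t, m, 6)}.
Projecting to E, C, F (10 duplicate(s) eliminated): {(d, 25, d), (d, 25, t), (m, 31, d), (m, 31, t), (m, 7, d), (m, 7, t), (n, 2, m), (n, 2, q), (p, 10, m), (p, 10, q), (v, 36, m), (v, 36, q), (w, 5, d), (w, 5, t), (z, 15, d), (z, 15, t)}
Filtering on E ≠ m leaves {(d, 25, d), (d, 25, t), (n, 2, m), (n, 2, q), (p, 10, m), (p, 10, q), (v, 36, m), (v, 36, q), (w, 5, d), (w, 5, t), (z, 15, d), (z, 15, t)}.

{(d, 25, d), (d, 25, t), (n, 2, m), (n, 2, q), (p, 10, m), (p, 10, q), (v, 36, m), (v, 36, q), (w, 5, d), (w, 5, t), (z, 15, d), (z, 15, t)}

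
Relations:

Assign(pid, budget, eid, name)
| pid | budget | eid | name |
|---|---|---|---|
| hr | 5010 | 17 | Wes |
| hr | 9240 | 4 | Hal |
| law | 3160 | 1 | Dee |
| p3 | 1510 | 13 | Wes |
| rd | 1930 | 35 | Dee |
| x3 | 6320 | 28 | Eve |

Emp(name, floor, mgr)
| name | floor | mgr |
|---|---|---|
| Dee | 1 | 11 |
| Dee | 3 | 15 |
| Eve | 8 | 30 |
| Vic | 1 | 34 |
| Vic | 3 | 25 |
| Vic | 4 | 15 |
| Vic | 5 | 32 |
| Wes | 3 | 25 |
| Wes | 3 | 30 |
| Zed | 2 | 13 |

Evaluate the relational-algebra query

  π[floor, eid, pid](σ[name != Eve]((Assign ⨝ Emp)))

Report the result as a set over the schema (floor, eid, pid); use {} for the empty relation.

{(1, 1, law), (1, 35, rd), (3, 1, law), (3, 13, p3), (3, 17, hr), (3, 35, rd)}

Natural join on name: {(hr, 5010, 17, Wes, 3, 25), (hr, 5010, 17, Wes, 3, 30), (law, 3160, 1, Dee, 1, 11), (law, 3160, 1, Dee, 3, 15), (p3, 1510, 13, Wes, 3, 25), (p3, 1510, 13, Wes, 3, 30), (rd, 1930, 35, Dee, 1, 11), (rd, 1930, 35, Dee, 3, 15), (x3, 6320, 28, Eve, 8, 30)}
Selection name != Eve: {(hr, 5010, 17, Wes, 3, 25), (hr, 5010, 17, Wes, 3, 30), (law, 3160, 1, Dee, 1, 11), (law, 3160, 1, Dee, 3, 15), (p3, 1510, 13, Wes, 3, 25), (p3, 1510, 13, Wes, 3, 30), (rd, 1930, 35, Dee, 1, 11), (rd, 1930, 35, Dee, 3, 15)}
π_{floor, eid, pid} gives {(1, 1, law), (1, 35, rd), (3, 1, law), (3, 13, p3), (3, 17, hr), (3, 35, rd)} (2 duplicate(s) eliminated).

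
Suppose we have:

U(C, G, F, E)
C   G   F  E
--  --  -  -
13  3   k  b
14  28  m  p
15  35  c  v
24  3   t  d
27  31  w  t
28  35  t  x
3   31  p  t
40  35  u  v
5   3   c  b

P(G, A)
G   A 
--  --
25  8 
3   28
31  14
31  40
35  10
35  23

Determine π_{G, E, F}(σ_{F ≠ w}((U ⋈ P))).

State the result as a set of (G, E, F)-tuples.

{(3, b, c), (3, b, k), (3, d, t), (31, t, p), (35, v, c), (35, v, u), (35, x, t)}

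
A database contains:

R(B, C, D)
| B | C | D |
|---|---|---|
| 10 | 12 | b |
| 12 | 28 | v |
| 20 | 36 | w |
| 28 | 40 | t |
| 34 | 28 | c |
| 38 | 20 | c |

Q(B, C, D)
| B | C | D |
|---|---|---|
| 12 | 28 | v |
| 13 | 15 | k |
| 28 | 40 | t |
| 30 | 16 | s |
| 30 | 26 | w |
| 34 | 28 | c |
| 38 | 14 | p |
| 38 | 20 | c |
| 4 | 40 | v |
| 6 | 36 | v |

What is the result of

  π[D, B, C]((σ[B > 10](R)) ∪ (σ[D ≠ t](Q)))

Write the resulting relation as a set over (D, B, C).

{(c, 34, 28), (c, 38, 20), (k, 13, 15), (p, 38, 14), (s, 30, 16), (t, 28, 40), (v, 12, 28), (v, 4, 40), (v, 6, 36), (w, 20, 36), (w, 30, 26)}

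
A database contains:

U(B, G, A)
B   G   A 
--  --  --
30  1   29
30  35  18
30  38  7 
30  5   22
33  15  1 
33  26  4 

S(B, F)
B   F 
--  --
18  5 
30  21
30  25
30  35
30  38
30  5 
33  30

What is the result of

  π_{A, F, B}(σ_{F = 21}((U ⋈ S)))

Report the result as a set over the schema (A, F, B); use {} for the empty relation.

{(18, 21, 30), (22, 21, 30), (29, 21, 30), (7, 21, 30)}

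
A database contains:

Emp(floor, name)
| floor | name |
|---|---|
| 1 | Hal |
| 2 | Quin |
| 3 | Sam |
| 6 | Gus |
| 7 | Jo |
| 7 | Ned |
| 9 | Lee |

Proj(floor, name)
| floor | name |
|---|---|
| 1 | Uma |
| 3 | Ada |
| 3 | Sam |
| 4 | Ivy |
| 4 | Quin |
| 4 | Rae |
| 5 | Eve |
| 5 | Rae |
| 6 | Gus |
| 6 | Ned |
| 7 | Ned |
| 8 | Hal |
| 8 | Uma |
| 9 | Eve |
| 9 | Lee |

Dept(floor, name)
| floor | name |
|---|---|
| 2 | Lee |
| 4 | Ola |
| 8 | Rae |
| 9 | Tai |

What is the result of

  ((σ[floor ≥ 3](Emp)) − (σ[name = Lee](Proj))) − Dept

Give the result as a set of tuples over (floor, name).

{(3, Sam), (6, Gus), (7, Jo), (7, Ned)}

Selection floor ≥ 3: {(3, Sam), (6, Gus), (7, Jo), (7, Ned), (9, Lee)}
Selection name = Lee: {(9, Lee)}
Set difference of the two operands is {(3, Sam), (6, Gus), (7, Jo), (7, Ned)}.
Set difference of the two operands is {(3, Sam), (6, Gus), (7, Jo), (7, Ned)}.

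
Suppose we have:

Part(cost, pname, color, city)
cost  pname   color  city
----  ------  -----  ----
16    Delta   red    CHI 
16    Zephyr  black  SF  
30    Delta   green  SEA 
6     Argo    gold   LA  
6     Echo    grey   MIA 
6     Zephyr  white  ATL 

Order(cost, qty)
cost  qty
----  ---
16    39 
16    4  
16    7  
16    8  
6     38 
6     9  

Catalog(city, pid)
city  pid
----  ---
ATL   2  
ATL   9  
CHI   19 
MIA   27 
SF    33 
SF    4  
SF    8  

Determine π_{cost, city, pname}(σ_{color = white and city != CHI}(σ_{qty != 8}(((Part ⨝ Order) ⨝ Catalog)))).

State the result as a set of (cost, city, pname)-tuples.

{(6, ATL, Zephyr)}

Joining Part and Order on cost yields {(16, Delta, red, CHI, 39), (16, Delta, red, CHI, 4), (16, Delta, red, CHI, 7), (16, Delta, red, CHI, 8), (16, Zephyr, black, SF, 39), (16, Zephyr, black, SF, 4), (16, Zephyr, black, SF, 7), (16, Zephyr, black, SF, 8), (6, Argo, gold, LA, 38), (6, Argo, gold, LA, 9), (6, Echo, grey, MIA, 38), (6, Echo, grey, MIA, 9), (6, Zephyr, white, ATL, 38), (6, Zephyr, white, ATL, 9)}.
Joining (Part ⨝ Order) and Catalog on city yields {(16, Delta, red, CHI, 39, 19), (16, Delta, red, CHI, 4, 19), (16, Delta, red, CHI, 7, 19), (16, Delta, red, CHI, 8, 19), (16, Zephyr, black, SF, 39, 33), (16, Zephyr, black, SF, 39, 4), (16, Zephyr, black, SF, 39, 8), (16, Zephyr, black, SF, 4, 33), (16, Zephyr, black, SF, 4, 4), (16, Zephyr, black, SF, 4, 8), (16, Zephyr, black, SF, 7, 33), (16, Zephyr, black, SF, 7, 4), (16, Zephyr, black, SF, 7, 8), (16, Zephyr, black, SF, 8, 33), (16, Zephyr, black, SF, 8, 4), (16, Zephyr, black, SF, 8, 8), (6, Echo, grey, MIA, 38, 27), (6, Echo, grey, MIA, 9, 27), (6, Zephyr, white, ATL, 38, 2), (6, Zephyr, white, ATL, 38, 9), (6, Zephyr, white, ATL, 9, 2), (6, Zephyr, white, ATL, 9, 9)}.
Selection qty != 8: {(16, Delta, red, CHI, 39, 19), (16, Delta, red, CHI, 4, 19), (16, Delta, red, CHI, 7, 19), (16, Zephyr, black, SF, 39, 33), (16, Zephyr, black, SF, 39, 4), (16, Zephyr, black, SF, 39, 8), (16, Zephyr, black, SF, 4, 33), (16, Zephyr, black, SF, 4, 4), (16, Zephyr, black, SF, 4, 8), (16, Zephyr, black, SF, 7, 33), (16, Zephyr, black, SF, 7, 4), (16, Zephyr, black, SF, 7, 8), (6, Echo, grey, MIA, 38, 27), (6, Echo, grey, MIA, 9, 27), (6, Zephyr, white, ATL, 38, 2), (6, Zephyr, white, ATL, 38, 9), (6, Zephyr, white, ATL, 9, 2), (6, Zephyr, white, ATL, 9, 9)}
Selection color = white and city != CHI: {(6, Zephyr, white, ATL, 38, 2), (6, Zephyr, white, ATL, 38, 9), (6, Zephyr, white, ATL, 9, 2), (6, Zephyr, white, ATL, 9, 9)}
Keep only column(s) cost, city, pname (3 duplicate(s) eliminated): {(6, ATL, Zephyr)}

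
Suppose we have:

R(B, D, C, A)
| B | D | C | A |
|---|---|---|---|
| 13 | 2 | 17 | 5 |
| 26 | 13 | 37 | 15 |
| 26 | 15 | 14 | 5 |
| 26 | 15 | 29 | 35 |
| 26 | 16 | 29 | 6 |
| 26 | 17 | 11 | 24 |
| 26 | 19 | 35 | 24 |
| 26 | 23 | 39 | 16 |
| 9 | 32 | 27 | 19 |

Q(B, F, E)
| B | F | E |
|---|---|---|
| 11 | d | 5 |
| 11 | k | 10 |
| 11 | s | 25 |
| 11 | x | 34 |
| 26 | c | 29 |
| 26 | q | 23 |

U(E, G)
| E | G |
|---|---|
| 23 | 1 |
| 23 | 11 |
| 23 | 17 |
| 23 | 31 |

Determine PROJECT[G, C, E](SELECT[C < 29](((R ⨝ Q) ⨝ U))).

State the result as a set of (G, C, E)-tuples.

{(1, 11, 23), (1, 14, 23), (11, 11, 23), (11, 14, 23), (17, 11, 23), (17, 14, 23), (31, 11, 23), (31, 14, 23)}

Joining R and Q on B yields {(26, 13, 37, 15, c, 29), (26, 13, 37, 15, q, 23), (26, 15, 14, 5, c, 29), (26, 15, 14, 5, q, 23), (26, 15, 29, 35, c, 29), (26, 15, 29, 35, q, 23), (26, 16, 29, 6, c, 29), (26, 16, 29, 6, q, 23), (26, 17, 11, 24, c, 29), (26, 17, 11, 24, q, 23), (26, 19, 35, 24, c, 29), (26, 19, 35, 24, q, 23), (26, 23, 39, 16, c, 29), (26, 23, 39, 16, q, 23)}.
Joining (R ⨝ Q) and U on E yields {(26, 13, 37, 15, q, 23, 1), (26, 13, 37, 15, q, 23, 11), (26, 13, 37, 15, q, 23, 17), (26, 13, 37, 15, q, 23, 31), (26, 15, 14, 5, q, 23, 1), (26, 15, 14, 5, q, 23, 11), (26, 15, 14, 5, q, 23, 17), (26, 15, 14, 5, q, 23, 31), (26, 15, 29, 35, q, 23, 1), (26, 15, 29, 35, q, 23, 11), (26, 15, 29, 35, q, 23, 17), (26, 15, 29, 35, q, 23, 31), (26, 16, 29, 6, q, 23, 1), (26, 16, 29, 6, q, 23, 11), (26, 16, 29, 6, q, 23, 17), (26, 16, 29, 6, q, 23, 31), (26, 17, 11, 24, q, 23, 1), (26, 17, 11, 24, q, 23, 11), (26, 17, 11, 24, q, 23, 17), (26, 17, 11, 24, q, 23, 31), (26, 19, 35, 24, q, 23, 1), (26, 19, 35, 24, q, 23, 11), (26, 19, 35, 24, q, 23, 17), (26, 19, 35, 24, q, 23, 31), (26, 23, 39, 16, q, 23, 1), (26, 23, 39, 16, q, 23, 11), (26, 23, 39, 16, q, 23, 17), (26, 23, 39, 16, q, 23, 31)}.
σ[C < 29]: keep tuples satisfying C < 29 → {(26, 15, 14, 5, q, 23, 1), (26, 15, 14, 5, q, 23, 11), (26, 15, 14, 5, q, 23, 17), (26, 15, 14, 5, q, 23, 31), (26, 17, 11, 24, q, 23, 1), (26, 17, 11, 24, q, 23, 11), (26, 17, 11, 24, q, 23, 17), (26, 17, 11, 24, q, 23, 31)}
Keep only column(s) G, C, E: {(1, 11, 23), (1, 14, 23), (11, 11, 23), (11, 14, 23), (17, 11, 23), (17, 14, 23), (31, 11, 23), (31, 14, 23)}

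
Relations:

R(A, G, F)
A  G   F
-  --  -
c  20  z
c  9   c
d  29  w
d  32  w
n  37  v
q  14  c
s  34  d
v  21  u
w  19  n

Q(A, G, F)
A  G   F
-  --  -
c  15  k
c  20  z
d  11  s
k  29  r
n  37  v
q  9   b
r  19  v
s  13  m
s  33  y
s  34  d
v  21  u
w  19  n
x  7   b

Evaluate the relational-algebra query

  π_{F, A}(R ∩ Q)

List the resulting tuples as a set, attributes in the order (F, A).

{(d, s), (n, w), (u, v), (v, n), (z, c)}

Taking the intersection: {(c, 20, z), (n, 37, v), (s, 34, d), (v, 21, u), (w, 19, n)}
π[F, A]: project onto (F, A) → {(d, s), (n, w), (u, v), (v, n), (z, c)}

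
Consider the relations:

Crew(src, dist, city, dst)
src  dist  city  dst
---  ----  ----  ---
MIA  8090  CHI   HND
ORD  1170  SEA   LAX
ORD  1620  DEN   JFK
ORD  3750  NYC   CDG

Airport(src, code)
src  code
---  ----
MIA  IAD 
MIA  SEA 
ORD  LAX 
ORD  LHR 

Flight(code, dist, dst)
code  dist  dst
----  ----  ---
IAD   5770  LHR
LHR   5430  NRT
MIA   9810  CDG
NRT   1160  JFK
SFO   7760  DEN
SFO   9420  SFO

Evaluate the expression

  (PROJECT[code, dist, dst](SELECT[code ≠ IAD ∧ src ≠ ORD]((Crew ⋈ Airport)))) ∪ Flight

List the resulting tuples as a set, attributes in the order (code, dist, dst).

{(IAD, 5770, LHR), (LHR, 5430, NRT), (MIA, 9810, CDG), (NRT, 1160, JFK), (SEA, 8090, HND), (SFO, 7760, DEN), (SFO, 9420, SFO)}

Crew ⋈ Airport (natural join on src): {(MIA, 8090, CHI, HND, IAD), (MIA, 8090, CHI, HND, SEA), (ORD, 1170, SEA, LAX, LAX), (ORD, 1170, SEA, LAX, LHR), (ORD, 1620, DEN, JFK, LAX), (ORD, 1620, DEN, JFK, LHR), (ORD, 3750, NYC, CDG, LAX), (ORD, 3750, NYC, CDG, LHR)}
Selection code ≠ IAD ∧ src ≠ ORD: {(MIA, 8090, CHI, HND, SEA)}
π_{code, dist, dst} gives {(SEA, 8090, HND)}.
Union: {(SEA, 8090, HND)} with {(IAD, 5770, LHR), (LHR, 5430, NRT), (MIA, 9810, CDG), (NRT, 1160, JFK), (SFO, 7760, DEN), (SFO, 9420, SFO)} → {(IAD, 5770, LHR), (LHR, 5430, NRT), (MIA, 9810, CDG), (NRT, 1160, JFK), (SEA, 8090, HND), (SFO, 7760, DEN), (SFO, 9420, SFO)}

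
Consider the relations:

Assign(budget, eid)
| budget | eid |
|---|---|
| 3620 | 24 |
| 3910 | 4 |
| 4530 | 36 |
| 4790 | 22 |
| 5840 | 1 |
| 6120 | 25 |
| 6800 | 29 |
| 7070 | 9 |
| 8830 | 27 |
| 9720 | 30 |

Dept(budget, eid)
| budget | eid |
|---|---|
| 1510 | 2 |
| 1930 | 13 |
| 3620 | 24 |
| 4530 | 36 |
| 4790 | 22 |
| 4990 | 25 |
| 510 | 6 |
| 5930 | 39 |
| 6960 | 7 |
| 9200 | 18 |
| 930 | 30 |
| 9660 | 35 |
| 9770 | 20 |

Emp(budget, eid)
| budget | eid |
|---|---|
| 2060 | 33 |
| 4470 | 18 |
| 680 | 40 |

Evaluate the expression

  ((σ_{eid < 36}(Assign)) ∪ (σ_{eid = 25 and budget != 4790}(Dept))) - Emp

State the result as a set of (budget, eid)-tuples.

{(3620, 24), (3910, 4), (4790, 22), (4990, 25), (5840, 1), (6120, 25), (6800, 29), (7070, 9), (8830, 27), (9720, 30)}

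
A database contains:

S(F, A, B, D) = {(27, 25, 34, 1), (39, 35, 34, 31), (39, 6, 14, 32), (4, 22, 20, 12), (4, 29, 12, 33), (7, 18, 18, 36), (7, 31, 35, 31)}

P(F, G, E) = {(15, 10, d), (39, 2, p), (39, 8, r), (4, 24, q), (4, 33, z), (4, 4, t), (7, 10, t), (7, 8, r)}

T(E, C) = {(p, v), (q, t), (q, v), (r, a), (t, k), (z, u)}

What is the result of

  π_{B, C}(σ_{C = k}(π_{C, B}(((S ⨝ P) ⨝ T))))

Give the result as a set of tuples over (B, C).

Natural join on F: {(39, 35, 34, 31, 2, p), (39, 35, 34, 31, 8, r), (39, 6, 14, 32, 2, p), (39, 6, 14, 32, 8, r), (4, 22, 20, 12, 24, q), (4, 22, 20, 12, 33, z), (4, 22, 20, 12, 4, t), (4, 29, 12, 33, 24, q), (4, 29, 12, 33, 33, z), (4, 29, 12, 33, 4, t), (7, 18, 18, 36, 10, t), (7, 18, 18, 36, 8, r), (7, 31, 35, 31, 10, t), (7, 31, 35, 31, 8, r)}
Natural join on E: {(39, 35, 34, 31, 2, p, v), (39, 35, 34, 31, 8, r, a), (39, 6, 14, 32, 2, p, v), (39, 6, 14, 32, 8, r, a), (4, 22, 20, 12, 24, q, t), (4, 22, 20, 12, 24, q, v), (4, 22, 20, 12, 33, z, u), (4, 22, 20, 12, 4, t, k), (4, 29, 12, 33, 24, q, t), (4, 29, 12, 33, 24, q, v), (4, 29, 12, 33, 33, z, u), (4, 29, 12, 33, 4, t, k), (7, 18, 18, 36, 10, t, k), (7, 18, 18, 36, 8, r, a), (7, 31, 35, 31, 10, t, k), (7, 31, 35, 31, 8, r, a)}
π_{C, B} gives {(a, 14), (a, 18), (a, 34), (a, 35), (k, 12), (k, 18), (k, 20), (k, 35), (t, 12), (t, 20), (u, 12), (u, 20), (v, 12), (v, 14), (v, 20), (v, 34)}.
Selection C = k: {(k, 12), (k, 18), (k, 20), (k, 35)}
π_{B, C} gives {(12, k), (18, k), (20, k), (35, k)}.

{(12, k), (18, k), (20, k), (35, k)}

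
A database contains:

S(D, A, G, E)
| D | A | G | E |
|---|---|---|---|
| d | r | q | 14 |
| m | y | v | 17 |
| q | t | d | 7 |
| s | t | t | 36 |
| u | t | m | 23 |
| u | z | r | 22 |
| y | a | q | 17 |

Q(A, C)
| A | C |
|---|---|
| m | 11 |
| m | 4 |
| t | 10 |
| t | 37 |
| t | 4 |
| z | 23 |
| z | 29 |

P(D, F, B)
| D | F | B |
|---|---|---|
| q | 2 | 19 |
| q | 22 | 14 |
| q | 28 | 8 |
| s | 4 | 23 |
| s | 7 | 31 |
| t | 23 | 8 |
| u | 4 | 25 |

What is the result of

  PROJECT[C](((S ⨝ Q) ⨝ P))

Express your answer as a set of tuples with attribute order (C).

{10, 23, 29, 37, 4}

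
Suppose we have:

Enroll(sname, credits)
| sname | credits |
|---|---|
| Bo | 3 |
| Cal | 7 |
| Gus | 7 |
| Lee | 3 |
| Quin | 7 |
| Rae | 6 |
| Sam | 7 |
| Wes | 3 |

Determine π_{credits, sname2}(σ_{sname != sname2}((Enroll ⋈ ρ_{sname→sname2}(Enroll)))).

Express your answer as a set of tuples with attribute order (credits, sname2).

{(3, Bo), (3, Lee), (3, Wes), (7, Cal), (7, Gus), (7, Quin), (7, Sam)}

ρ[sname→sname2]: schema becomes (sname2, credits); tuples unchanged.
Natural join on credits: {(Bo, 3, Bo), (Bo, 3, Lee), (Bo, 3, Wes), (Cal, 7, Cal), (Cal, 7, Gus), (Cal, 7, Quin), (Cal, 7, Sam), (Gus, 7, Cal), (Gus, 7, Gus), (Gus, 7, Quin), (Gus, 7, Sam), (Lee, 3, Bo), (Lee, 3, Lee), (Lee, 3, Wes), (Quin, 7, Cal), (Quin, 7, Gus), (Quin, 7, Quin), (Quin, 7, Sam), (Rae, 6, Rae), (Sam, 7, Cal), (Sam, 7, Gus), (Sam, 7, Quin), (Sam, 7, Sam), (Wes, 3, Bo), (Wes, 3, Lee), (Wes, 3, Wes)}
Selection sname != sname2: {(Bo, 3, Lee), (Bo, 3, Wes), (Cal, 7, Gus), (Cal, 7, Quin), (Cal, 7, Sam), (Gus, 7, Cal), (Gus, 7, Quin), (Gus, 7, Sam), (Lee, 3, Bo), (Lee, 3, Wes), (Quin, 7, Cal), (Quin, 7, Gus), (Quin, 7, Sam), (Sam, 7, Cal), (Sam, 7, Gus), (Sam, 7, Quin), (Wes, 3, Bo), (Wes, 3, Lee)}
Projecting to credits, sname2 (11 duplicate(s) eliminated): {(3, Bo), (3, Lee), (3, Wes), (7, Cal), (7, Gus), (7, Quin), (7, Sam)}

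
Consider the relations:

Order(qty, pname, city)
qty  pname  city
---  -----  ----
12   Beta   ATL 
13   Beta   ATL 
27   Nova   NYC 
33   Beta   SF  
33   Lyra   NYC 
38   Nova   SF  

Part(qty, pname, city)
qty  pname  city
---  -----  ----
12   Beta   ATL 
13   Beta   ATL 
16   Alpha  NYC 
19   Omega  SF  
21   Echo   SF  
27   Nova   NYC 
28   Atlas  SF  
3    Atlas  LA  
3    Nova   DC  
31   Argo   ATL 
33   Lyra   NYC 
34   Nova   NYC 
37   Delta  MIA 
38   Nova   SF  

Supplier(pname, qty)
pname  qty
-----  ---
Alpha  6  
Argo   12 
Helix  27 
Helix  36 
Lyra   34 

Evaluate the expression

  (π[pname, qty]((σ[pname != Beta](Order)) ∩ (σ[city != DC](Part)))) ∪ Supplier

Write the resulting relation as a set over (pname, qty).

{(Alpha, 6), (Argo, 12), (Helix, 27), (Helix, 36), (Lyra, 33), (Lyra, 34), (Nova, 27), (Nova, 38)}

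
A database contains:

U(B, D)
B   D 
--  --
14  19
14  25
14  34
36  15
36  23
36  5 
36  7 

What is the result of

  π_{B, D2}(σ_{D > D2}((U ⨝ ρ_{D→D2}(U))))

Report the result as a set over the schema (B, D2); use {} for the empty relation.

ρ[D→D2]: schema becomes (B, D2); tuples unchanged.
U ⋈ ρ_{D→D2}(U) (natural join on B): {(14, 19, 19), (14, 19, 25), (14, 19, 34), (14, 25, 19), (14, 25, 25), (14, 25, 34), (14, 34, 19), (14, 34, 25), (14, 34, 34), (36, 15, 15), (36, 15, 23), (36, 15, 5), (36, 15, 7), (36, 23, 15), (36, 23, 23), (36, 23, 5), (36, 23, 7), (36, 5, 15), (36, 5, 23), (36, 5, 5), (36, 5, 7), (36, 7, 15), (36, 7, 23), (36, 7, 5), (36, 7, 7)}
σ[D > D2]: keep tuples satisfying D > D2 → {(14, 25, 19), (14, 34, 19), (14, 34, 25), (36, 15, 5), (36, 15, 7), (36, 23, 15), (36, 23, 5), (36, 23, 7), (36, 7, 5)}
π_{B, D2} gives {(14, 19), (14, 25), (36, 15), (36, 5), (36, 7)} (4 duplicate(s) eliminated).

{(14, 19), (14, 25), (36, 15), (36, 5), (36, 7)}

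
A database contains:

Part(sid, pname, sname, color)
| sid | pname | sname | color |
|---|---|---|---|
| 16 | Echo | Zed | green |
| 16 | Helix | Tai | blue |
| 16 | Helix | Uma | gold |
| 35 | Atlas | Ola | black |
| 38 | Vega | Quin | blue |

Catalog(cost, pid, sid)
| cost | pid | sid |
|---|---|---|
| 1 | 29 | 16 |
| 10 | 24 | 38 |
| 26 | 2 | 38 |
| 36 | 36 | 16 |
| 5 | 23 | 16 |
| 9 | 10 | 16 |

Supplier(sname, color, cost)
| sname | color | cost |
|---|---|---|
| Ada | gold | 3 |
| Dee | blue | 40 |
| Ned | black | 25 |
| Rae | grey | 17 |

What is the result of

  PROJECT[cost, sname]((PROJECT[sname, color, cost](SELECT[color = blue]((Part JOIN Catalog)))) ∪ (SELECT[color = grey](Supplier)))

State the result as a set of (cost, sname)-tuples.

{(1, Tai), (10, Quin), (17, Rae), (26, Quin), (36, Tai), (5, Tai), (9, Tai)}

Natural join on sid: {(16, Echo, Zed, green, 1, 29), (16, Echo, Zed, green, 36, 36), (16, Echo, Zed, green, 5, 23), (16, Echo, Zed, green, 9, 10), (16, Helix, Tai, blue, 1, 29), (16, Helix, Tai, blue, 36, 36), (16, Helix, Tai, blue, 5, 23), (16, Helix, Tai, blue, 9, 10), (16, Helix, Uma, gold, 1, 29), (16, Helix, Uma, gold, 36, 36), (16, Helix, Uma, gold, 5, 23), (16, Helix, Uma, gold, 9, 10), (38, Vega, Quin, blue, 10, 24), (38, Vega, Quin, blue, 26, 2)}
Selection color = blue: {(16, Helix, Tai, blue, 1, 29), (16, Helix, Tai, blue, 36, 36), (16, Helix, Tai, blue, 5, 23), (16, Helix, Tai, blue, 9, 10), (38, Vega, Quin, blue, 10, 24), (38, Vega, Quin, blue, 26, 2)}
Projecting to sname, color, cost: {(Quin, blue, 10), (Quin, blue, 26), (Tai, blue, 1), (Tai, blue, 36), (Tai, blue, 5), (Tai, blue, 9)}
Selection color = grey: {(Rae, grey, 17)}
Union: {(Quin, blue, 10), (Quin, blue, 26), (Tai, blue, 1), (Tai, blue, 36), (Tai, blue, 5), (Tai, blue, 9)} with {(Rae, grey, 17)} → {(Quin, blue, 10), (Quin, blue, 26), (Rae, grey, 17), (Tai, blue, 1), (Tai, blue, 36), (Tai, blue, 5), (Tai, blue, 9)}
Projecting to cost, sname: {(1, Tai), (10, Quin), (17, Rae), (26, Quin), (36, Tai), (5, Tai), (9, Tai)}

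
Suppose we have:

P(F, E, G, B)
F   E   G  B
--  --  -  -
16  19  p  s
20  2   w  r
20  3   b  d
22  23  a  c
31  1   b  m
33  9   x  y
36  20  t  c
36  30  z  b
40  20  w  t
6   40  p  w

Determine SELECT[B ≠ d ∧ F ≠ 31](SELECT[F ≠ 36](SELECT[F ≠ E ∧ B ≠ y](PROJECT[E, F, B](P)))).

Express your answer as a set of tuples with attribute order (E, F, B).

{(19, 16, s), (2, 20, r), (20, 40, t), (23, 22, c), (40, 6, w)}

Projecting to E, F, B: {(1, 31, m), (19, 16, s), (2, 20, r), (20, 36, c), (20, 40, t), (23, 22, c), (3, 20, d), (30, 36, b), (40, 6, w), (9, 33, y)}
Apply σ_{F ≠ E ∧ B ≠ y}; surviving tuples: {(1, 31, m), (19, 16, s), (2, 20, r), (20, 36, c), (20, 40, t), (23, 22, c), (3, 20, d), (30, 36, b), (40, 6, w)}
Apply σ_{F ≠ 36}; surviving tuples: {(1, 31, m), (19, 16, s), (2, 20, r), (20, 40, t), (23, 22, c), (3, 20, d), (40, 6, w)}
Apply σ_{B ≠ d ∧ F ≠ 31}; surviving tuples: {(19, 16, s), (2, 20, r), (20, 40, t), (23, 22, c), (40, 6, w)}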